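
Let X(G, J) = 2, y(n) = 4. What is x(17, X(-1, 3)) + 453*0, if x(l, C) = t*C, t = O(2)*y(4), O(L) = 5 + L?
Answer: 56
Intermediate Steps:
t = 28 (t = (5 + 2)*4 = 7*4 = 28)
x(l, C) = 28*C
x(17, X(-1, 3)) + 453*0 = 28*2 + 453*0 = 56 + 0 = 56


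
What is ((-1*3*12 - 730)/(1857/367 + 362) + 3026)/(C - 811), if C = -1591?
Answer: -203677182/161787911 ≈ -1.2589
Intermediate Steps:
((-1*3*12 - 730)/(1857/367 + 362) + 3026)/(C - 811) = ((-1*3*12 - 730)/(1857/367 + 362) + 3026)/(-1591 - 811) = ((-3*12 - 730)/(1857*(1/367) + 362) + 3026)/(-2402) = ((-36 - 730)/(1857/367 + 362) + 3026)*(-1/2402) = (-766/134711/367 + 3026)*(-1/2402) = (-766*367/134711 + 3026)*(-1/2402) = (-281122/134711 + 3026)*(-1/2402) = (407354364/134711)*(-1/2402) = -203677182/161787911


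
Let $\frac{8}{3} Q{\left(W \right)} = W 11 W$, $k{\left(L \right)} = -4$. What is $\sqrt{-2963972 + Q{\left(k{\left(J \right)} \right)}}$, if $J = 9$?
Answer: $i \sqrt{2963906} \approx 1721.6 i$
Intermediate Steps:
$Q{\left(W \right)} = \frac{33 W^{2}}{8}$ ($Q{\left(W \right)} = \frac{3 W 11 W}{8} = \frac{3 \cdot 11 W W}{8} = \frac{3 \cdot 11 W^{2}}{8} = \frac{33 W^{2}}{8}$)
$\sqrt{-2963972 + Q{\left(k{\left(J \right)} \right)}} = \sqrt{-2963972 + \frac{33 \left(-4\right)^{2}}{8}} = \sqrt{-2963972 + \frac{33}{8} \cdot 16} = \sqrt{-2963972 + 66} = \sqrt{-2963906} = i \sqrt{2963906}$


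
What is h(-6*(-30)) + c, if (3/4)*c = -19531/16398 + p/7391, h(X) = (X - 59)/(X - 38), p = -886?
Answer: -23125191049/25815092634 ≈ -0.89580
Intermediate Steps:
h(X) = (-59 + X)/(-38 + X)
c = -317764498/181796427 (c = 4*(-19531/16398 - 886/7391)/3 = (4/3)*(-158882249/121197618) = -317764498/181796427 ≈ -1.7479)
h(-6*(-30)) + c = (-59 - 6*(-30))/(-38 - 6*(-30)) - 317764498/181796427 = (-59 + 180)/(-38 + 180) - 317764498/181796427 = 121/142 - 317764498/181796427 = -23125191049/25815092634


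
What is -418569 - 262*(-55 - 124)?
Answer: -371671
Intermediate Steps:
-418569 - 262*(-55 - 124) = -418569 - 262*(-179) = -418569 - 1*(-46898) = -418569 + 46898 = -371671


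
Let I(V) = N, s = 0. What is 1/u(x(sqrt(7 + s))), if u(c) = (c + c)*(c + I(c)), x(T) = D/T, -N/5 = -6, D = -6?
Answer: -7/12528 - 35*sqrt(7)/12528 ≈ -0.0079503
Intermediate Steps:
N = 30 (N = -5*(-6) = 30)
I(V) = 30
x(T) = -6/T
u(c) = 2*c*(30 + c) (u(c) = (c + c)*(c + 30) = (2*c)*(30 + c) = 2*c*(30 + c))
1/u(x(sqrt(7 + s))) = 1/(2*(-6/sqrt(7 + 0))*(30 - 6/sqrt(7 + 0))) = 1/(2*(-6*sqrt(7)/7)*(30 - 6*sqrt(7)/7)) = 1/(-12*sqrt(7)*(30 - 6*sqrt(7)/7)/7) = -sqrt(7)/(12*(30 - 6*sqrt(7)/7))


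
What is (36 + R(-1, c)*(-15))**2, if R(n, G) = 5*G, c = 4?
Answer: 69696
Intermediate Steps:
(36 + R(-1, c)*(-15))**2 = (36 + (5*4)*(-15))**2 = (36 + 20*(-15))**2 = (36 - 300)**2 = (-264)**2 = 69696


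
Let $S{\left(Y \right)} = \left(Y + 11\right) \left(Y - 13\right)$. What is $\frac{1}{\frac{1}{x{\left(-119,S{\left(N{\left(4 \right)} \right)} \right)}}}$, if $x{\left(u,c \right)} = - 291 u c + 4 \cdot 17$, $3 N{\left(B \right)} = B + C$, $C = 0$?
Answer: $- \frac{14947981}{3} \approx -4.9827 \cdot 10^{6}$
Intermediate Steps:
$N{\left(B \right)} = \frac{B}{3}$ ($N{\left(B \right)} = \frac{B + 0}{3} = \frac{B}{3}$)
$S{\left(Y \right)} = \left(-13 + Y\right) \left(11 + Y\right)$ ($S{\left(Y \right)} = \left(11 + Y\right) \left(-13 + Y\right) = \left(-13 + Y\right) \left(11 + Y\right)$)
$x{\left(u,c \right)} = 68 - 291 c u$ ($x{\left(u,c \right)} = - 291 c u + 68 = 68 - 291 c u$)
$\frac{1}{\frac{1}{x{\left(-119,S{\left(N{\left(4 \right)} \right)} \right)}}} = \frac{1}{\frac{1}{68 - 291 \left(-143 + \left(\frac{1}{3} \cdot 4\right)^{2} - 2 \cdot \frac{1}{3} \cdot 4\right) \left(-119\right)}} = \frac{1}{\frac{1}{68 - 291 \left(-143 + \left(\frac{4}{3}\right)^{2} - \frac{8}{3}\right) \left(-119\right)}} = \frac{1}{\frac{1}{68 - 291 \left(-143 + \frac{16}{9} - \frac{8}{3}\right) \left(-119\right)}} = \frac{1}{\frac{1}{68 - \left(- \frac{125615}{3}\right) \left(-119\right)}} = \frac{1}{\frac{1}{68 - \frac{14948185}{3}}} = \frac{1}{\frac{1}{- \frac{14947981}{3}}} = \frac{1}{- \frac{3}{14947981}} = - \frac{14947981}{3}$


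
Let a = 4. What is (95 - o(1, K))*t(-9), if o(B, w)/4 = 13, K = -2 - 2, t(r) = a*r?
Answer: -1548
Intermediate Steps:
t(r) = 4*r
K = -4
o(B, w) = 52 (o(B, w) = 4*13 = 52)
(95 - o(1, K))*t(-9) = (95 - 1*52)*(4*(-9)) = (95 - 52)*(-36) = 43*(-36) = -1548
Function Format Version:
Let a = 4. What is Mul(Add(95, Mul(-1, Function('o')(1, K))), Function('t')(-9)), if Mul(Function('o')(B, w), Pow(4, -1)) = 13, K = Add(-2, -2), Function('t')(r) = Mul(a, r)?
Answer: -1548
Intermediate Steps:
Function('t')(r) = Mul(4, r)
K = -4
Function('o')(B, w) = 52 (Function('o')(B, w) = Mul(4, 13) = 52)
Mul(Add(95, Mul(-1, Function('o')(1, K))), Function('t')(-9)) = Mul(Add(95, Mul(-1, 52)), Mul(4, -9)) = Mul(Add(95, -52), -36) = Mul(43, -36) = -1548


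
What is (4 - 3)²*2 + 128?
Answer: 130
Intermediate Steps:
(4 - 3)²*2 + 128 = 1²*2 + 128 = 1*2 + 128 = 2 + 128 = 130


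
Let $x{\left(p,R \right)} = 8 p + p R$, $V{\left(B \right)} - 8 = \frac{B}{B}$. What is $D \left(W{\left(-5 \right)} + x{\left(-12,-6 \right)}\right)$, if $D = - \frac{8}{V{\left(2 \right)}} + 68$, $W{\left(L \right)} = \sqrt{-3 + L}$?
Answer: $- \frac{4832}{3} + \frac{1208 i \sqrt{2}}{9} \approx -1610.7 + 189.82 i$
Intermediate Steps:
$V{\left(B \right)} = 9$ ($V{\left(B \right)} = 8 + \frac{B}{B} = 8 + 1 = 9$)
$x{\left(p,R \right)} = 8 p + R p$
$D = \frac{604}{9}$ ($D = - \frac{8}{9} + 68 = \frac{604}{9} \approx 67.111$)
$D \left(W{\left(-5 \right)} + x{\left(-12,-6 \right)}\right) = \frac{604 \left(\sqrt{-3 - 5} - 12 \left(8 - 6\right)\right)}{9} = \frac{604 \left(\sqrt{-8} - 24\right)}{9} = \frac{604 \left(2 i \sqrt{2} - 24\right)}{9} = \frac{604 \left(-24 + 2 i \sqrt{2}\right)}{9} = - \frac{4832}{3} + \frac{1208 i \sqrt{2}}{9}$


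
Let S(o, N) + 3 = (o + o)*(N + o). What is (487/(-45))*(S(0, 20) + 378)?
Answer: -12175/3 ≈ -4058.3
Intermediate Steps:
S(o, N) = -3 + 2*o*(N + o) (S(o, N) = -3 + (o + o)*(N + o) = -3 + (2*o)*(N + o) = -3 + 2*o*(N + o))
(487/(-45))*(S(0, 20) + 378) = (487/(-45))*((-3 + 2*0² + 2*20*0) + 378) = (487*(-1/45))*((-3 + 2*0 + 0) + 378) = -487*((-3 + 0 + 0) + 378)/45 = -487*(-3 + 378)/45 = -487/45*375 = -12175/3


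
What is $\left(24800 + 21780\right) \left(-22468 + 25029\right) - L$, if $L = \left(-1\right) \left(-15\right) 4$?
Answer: $119291320$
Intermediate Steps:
$L = 60$ ($L = 15 \cdot 4 = 60$)
$\left(24800 + 21780\right) \left(-22468 + 25029\right) - L = \left(24800 + 21780\right) \left(-22468 + 25029\right) - 60 = 46580 \cdot 2561 - 60 = 119291380 - 60 = 119291320$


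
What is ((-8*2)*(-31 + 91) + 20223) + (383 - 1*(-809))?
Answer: 20455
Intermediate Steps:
((-8*2)*(-31 + 91) + 20223) + (383 - 1*(-809)) = (-16*60 + 20223) + (383 + 809) = (-960 + 20223) + 1192 = 19263 + 1192 = 20455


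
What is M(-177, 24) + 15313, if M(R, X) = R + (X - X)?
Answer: 15136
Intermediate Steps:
M(R, X) = R (M(R, X) = R + 0 = R)
M(-177, 24) + 15313 = -177 + 15313 = 15136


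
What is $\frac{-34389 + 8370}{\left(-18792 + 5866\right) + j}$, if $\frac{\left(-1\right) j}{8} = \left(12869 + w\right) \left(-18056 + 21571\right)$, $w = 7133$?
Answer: $\frac{413}{8928082} \approx 4.6259 \cdot 10^{-5}$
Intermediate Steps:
$j = -562456240$ ($j = - 8 \left(12869 + 7133\right) \left(-18056 + 21571\right) = - 8 \cdot 20002 \cdot 3515 = \left(-8\right) 70307030 = -562456240$)
$\frac{-34389 + 8370}{\left(-18792 + 5866\right) + j} = \frac{-34389 + 8370}{\left(-18792 + 5866\right) - 562456240} = - \frac{26019}{-12926 - 562456240} = - \frac{26019}{-562469166} = \left(-26019\right) \left(- \frac{1}{562469166}\right) = \frac{413}{8928082}$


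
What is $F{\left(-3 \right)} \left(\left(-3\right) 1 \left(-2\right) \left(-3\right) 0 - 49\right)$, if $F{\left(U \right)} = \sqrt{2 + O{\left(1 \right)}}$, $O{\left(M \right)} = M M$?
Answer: $- 49 \sqrt{3} \approx -84.87$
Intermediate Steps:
$O{\left(M \right)} = M^{2}$
$F{\left(U \right)} = \sqrt{3}$ ($F{\left(U \right)} = \sqrt{2 + 1^{2}} = \sqrt{2 + 1} = \sqrt{3}$)
$F{\left(-3 \right)} \left(\left(-3\right) 1 \left(-2\right) \left(-3\right) 0 - 49\right) = \sqrt{3} \left(\left(-3\right) 1 \left(-2\right) \left(-3\right) 0 - 49\right) = \sqrt{3} \left(\left(-3\right) \left(-2\right) \left(-3\right) 0 - 49\right) = \sqrt{3} \left(6 \left(-3\right) 0 - 49\right) = \sqrt{3} \left(\left(-18\right) 0 - 49\right) = \sqrt{3} \left(0 - 49\right) = \sqrt{3} \left(-49\right) = - 49 \sqrt{3}$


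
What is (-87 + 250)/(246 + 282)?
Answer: 163/528 ≈ 0.30871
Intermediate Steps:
(-87 + 250)/(246 + 282) = 163/528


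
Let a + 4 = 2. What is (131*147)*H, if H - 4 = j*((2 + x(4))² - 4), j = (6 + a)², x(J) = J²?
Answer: 98672868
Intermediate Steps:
a = -2 (a = -4 + 2 = -2)
j = 16 (j = (6 - 2)² = 4² = 16)
H = 5124 (H = 4 + 16*((2 + 4²)² - 4) = 4 + 16*((2 + 16)² - 4) = 4 + 16*(18² - 4) = 4 + 16*(324 - 4) = 4 + 16*320 = 4 + 5120 = 5124)
(131*147)*H = (131*147)*5124 = 19257*5124 = 98672868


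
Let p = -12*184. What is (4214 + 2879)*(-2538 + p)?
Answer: -33663378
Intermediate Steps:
p = -2208
(4214 + 2879)*(-2538 + p) = (4214 + 2879)*(-2538 - 2208) = 7093*(-4746) = -33663378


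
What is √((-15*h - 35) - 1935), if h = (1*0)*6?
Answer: I*√1970 ≈ 44.385*I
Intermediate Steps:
h = 0 (h = 0*6 = 0)
√((-15*h - 35) - 1935) = √((-15*0 - 35) - 1935) = √((0 - 35) - 1935) = √(-35 - 1935) = √(-1970) = I*√1970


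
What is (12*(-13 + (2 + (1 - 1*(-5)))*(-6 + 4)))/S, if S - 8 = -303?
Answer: 348/295 ≈ 1.1797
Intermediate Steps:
S = -295 (S = 8 - 303 = -295)
(12*(-13 + (2 + (1 - 1*(-5)))*(-6 + 4)))/S = (12*(-13 + (2 + (1 - 1*(-5)))*(-6 + 4)))/(-295) = (12*(-13 + (2 + (1 + 5))*(-2)))*(-1/295) = (12*(-13 + (2 + 6)*(-2)))*(-1/295) = (12*(-13 + 8*(-2)))*(-1/295) = (12*(-13 - 16))*(-1/295) = (12*(-29))*(-1/295) = -348*(-1/295) = 348/295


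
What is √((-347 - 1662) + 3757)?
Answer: 2*√437 ≈ 41.809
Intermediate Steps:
√((-347 - 1662) + 3757) = √(-2009 + 3757) = √1748 = 2*√437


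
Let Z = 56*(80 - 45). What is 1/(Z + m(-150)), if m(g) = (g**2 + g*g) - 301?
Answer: 1/46659 ≈ 2.1432e-5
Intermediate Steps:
Z = 1960 (Z = 56*35 = 1960)
m(g) = -301 + 2*g**2 (m(g) = (g**2 + g**2) - 301 = 2*g**2 - 301 = -301 + 2*g**2)
1/(Z + m(-150)) = 1/(1960 + (-301 + 2*(-150)**2)) = 1/(1960 + (-301 + 2*22500)) = 1/(1960 + (-301 + 45000)) = 1/(1960 + 44699) = 1/46659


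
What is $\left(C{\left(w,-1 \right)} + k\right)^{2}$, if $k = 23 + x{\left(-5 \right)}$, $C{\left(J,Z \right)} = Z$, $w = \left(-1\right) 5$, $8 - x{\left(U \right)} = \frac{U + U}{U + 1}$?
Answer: $\frac{3025}{4} \approx 756.25$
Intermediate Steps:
$x{\left(U \right)} = 8 - \frac{2 U}{1 + U}$ ($x{\left(U \right)} = 8 - \frac{U + U}{U + 1} = 8 - \frac{2 U}{1 + U}$)
$w = -5$
$k = \frac{57}{2}$ ($k = 23 + \frac{2 \left(4 + 3 \left(-5\right)\right)}{1 - 5} = 23 + \frac{2 \left(4 - 15\right)}{-4} = 23 + 2 \left(- \frac{1}{4}\right) \left(-11\right) = 23 + \frac{11}{2} = \frac{57}{2} \approx 28.5$)
$\left(C{\left(w,-1 \right)} + k\right)^{2} = \left(-1 + \frac{57}{2}\right)^{2} = \left(\frac{55}{2}\right)^{2} = \frac{3025}{4}$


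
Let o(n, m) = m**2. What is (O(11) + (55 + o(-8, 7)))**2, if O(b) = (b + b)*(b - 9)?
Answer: 21904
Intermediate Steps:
O(b) = 2*b*(-9 + b) (O(b) = (2*b)*(-9 + b) = 2*b*(-9 + b))
(O(11) + (55 + o(-8, 7)))**2 = (2*11*(-9 + 11) + (55 + 7**2))**2 = (2*11*2 + (55 + 49))**2 = (44 + 104)**2 = 148**2 = 21904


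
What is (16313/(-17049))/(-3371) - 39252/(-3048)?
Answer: 187995641011/14597933466 ≈ 12.878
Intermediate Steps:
(16313/(-17049))/(-3371) - 39252/(-3048) = (16313*(-1/17049))*(-1/3371) - 39252*(-1/3048) = -16313/17049*(-1/3371) + 3271/254 = 16313/57472179 + 3271/254 = 187995641011/14597933466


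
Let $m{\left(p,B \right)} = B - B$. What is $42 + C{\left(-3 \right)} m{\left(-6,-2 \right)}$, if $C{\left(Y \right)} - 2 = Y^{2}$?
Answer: $42$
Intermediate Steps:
$m{\left(p,B \right)} = 0$
$C{\left(Y \right)} = 2 + Y^{2}$
$42 + C{\left(-3 \right)} m{\left(-6,-2 \right)} = 42 + \left(2 + \left(-3\right)^{2}\right) 0 = 42 + \left(2 + 9\right) 0 = 42 + 11 \cdot 0 = 42 + 0 = 42$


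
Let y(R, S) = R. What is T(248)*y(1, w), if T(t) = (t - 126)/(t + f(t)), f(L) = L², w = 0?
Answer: 61/30876 ≈ 0.0019756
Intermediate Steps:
T(t) = (-126 + t)/(t + t²) (T(t) = (t - 126)/(t + t²) = (-126 + t)/(t + t²))
T(248)*y(1, w) = ((-126 + 248)/(248*(1 + 248)))*1 = ((1/248)*122/249)*1 = ((1/248)*(1/249)*122)*1 = (61/30876)*1 = 61/30876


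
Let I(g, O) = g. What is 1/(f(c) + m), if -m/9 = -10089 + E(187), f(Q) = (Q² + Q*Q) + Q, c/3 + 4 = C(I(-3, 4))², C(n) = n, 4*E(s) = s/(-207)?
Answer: 92/8396659 ≈ 1.0957e-5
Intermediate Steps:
E(s) = -s/828 (E(s) = (s/(-207))/4 = (s*(-1/207))/4 = (-s/207)/4 = -s/828)
c = 15 (c = -12 + 3*(-3)² = -12 + 3*9 = -12 + 27 = 15)
f(Q) = Q + 2*Q² (f(Q) = (Q² + Q²) + Q = 2*Q² + Q = Q + 2*Q²)
m = 8353879/92 (m = -9*(-10089 - 1/828*187) = -9*(-10089 - 187/828) = -9*(-8353879/828) = 8353879/92 ≈ 90803.)
1/(f(c) + m) = 1/(15*(1 + 2*15) + 8353879/92) = 1/(15*(1 + 30) + 8353879/92) = 1/(15*31 + 8353879/92) = 1/(465 + 8353879/92) = 1/(8396659/92) = 92/8396659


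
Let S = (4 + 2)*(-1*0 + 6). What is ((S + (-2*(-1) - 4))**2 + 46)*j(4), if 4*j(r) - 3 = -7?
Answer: -1202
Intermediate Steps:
j(r) = -1 (j(r) = 3/4 + (1/4)*(-7) = 3/4 - 7/4 = -1)
S = 36 (S = 6*(0 + 6) = 6*6 = 36)
((S + (-2*(-1) - 4))**2 + 46)*j(4) = ((36 + (-2*(-1) - 4))**2 + 46)*(-1) = ((36 + (2 - 4))**2 + 46)*(-1) = ((36 - 2)**2 + 46)*(-1) = (34**2 + 46)*(-1) = (1156 + 46)*(-1) = 1202*(-1) = -1202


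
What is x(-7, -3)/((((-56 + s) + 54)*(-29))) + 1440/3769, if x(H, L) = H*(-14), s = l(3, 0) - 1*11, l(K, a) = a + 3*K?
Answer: 268201/218602 ≈ 1.2269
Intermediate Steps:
s = -2 (s = (0 + 3*3) - 1*11 = (0 + 9) - 11 = 9 - 11 = -2)
x(H, L) = -14*H
x(-7, -3)/((((-56 + s) + 54)*(-29))) + 1440/3769 = (-14*(-7))/((((-56 - 2) + 54)*(-29))) + 1440/3769 = 98/(((-58 + 54)*(-29))) + 1440*(1/3769) = 98/((-4*(-29))) + 1440/3769 = 98/116 + 1440/3769 = 98*(1/116) + 1440/3769 = 49/58 + 1440/3769 = 268201/218602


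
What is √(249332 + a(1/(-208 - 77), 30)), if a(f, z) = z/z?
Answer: √249333 ≈ 499.33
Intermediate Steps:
a(f, z) = 1
√(249332 + a(1/(-208 - 77), 30)) = √(249332 + 1) = √249333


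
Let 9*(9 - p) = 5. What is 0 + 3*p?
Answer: 76/3 ≈ 25.333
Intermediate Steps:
p = 76/9 (p = 9 - ⅑*5 = 9 - 5/9 = 76/9 ≈ 8.4444)
0 + 3*p = 0 + 3*(76/9) = 0 + 76/3 = 76/3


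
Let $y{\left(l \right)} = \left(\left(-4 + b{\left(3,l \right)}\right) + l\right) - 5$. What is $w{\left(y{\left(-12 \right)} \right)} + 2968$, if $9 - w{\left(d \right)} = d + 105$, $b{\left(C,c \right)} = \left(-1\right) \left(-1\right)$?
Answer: $2892$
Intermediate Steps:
$b{\left(C,c \right)} = 1$
$y{\left(l \right)} = -8 + l$ ($y{\left(l \right)} = \left(\left(-4 + 1\right) + l\right) - 5 = \left(-3 + l\right) - 5 = -8 + l$)
$w{\left(d \right)} = -96 - d$ ($w{\left(d \right)} = 9 - \left(d + 105\right) = 9 - \left(105 + d\right) = -96 - d$)
$w{\left(y{\left(-12 \right)} \right)} + 2968 = \left(-96 - \left(-8 - 12\right)\right) + 2968 = \left(-96 - -20\right) + 2968 = \left(-96 + 20\right) + 2968 = -76 + 2968 = 2892$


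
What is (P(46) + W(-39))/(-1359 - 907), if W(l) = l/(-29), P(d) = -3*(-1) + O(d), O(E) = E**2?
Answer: -2795/2987 ≈ -0.93572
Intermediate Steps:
P(d) = 3 + d**2 (P(d) = -3*(-1) + d**2 = 3 + d**2)
W(l) = -l/29 (W(l) = l*(-1/29) = -l/29)
(P(46) + W(-39))/(-1359 - 907) = ((3 + 46**2) - 1/29*(-39))/(-1359 - 907) = ((3 + 2116) + 39/29)/(-2266) = (2119 + 39/29)*(-1/2266) = (61490/29)*(-1/2266) = -2795/2987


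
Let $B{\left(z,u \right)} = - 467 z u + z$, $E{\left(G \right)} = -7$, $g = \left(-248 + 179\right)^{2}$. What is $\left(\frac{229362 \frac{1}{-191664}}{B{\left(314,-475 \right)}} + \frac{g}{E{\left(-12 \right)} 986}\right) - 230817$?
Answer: $- \frac{1772333484037799361937}{7678499362734816} \approx -2.3082 \cdot 10^{5}$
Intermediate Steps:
$g = 4761$ ($g = \left(-69\right)^{2} = 4761$)
$B{\left(z,u \right)} = z - 467 u z$ ($B{\left(z,u \right)} = - 467 u z + z = z - 467 u z$)
$\left(\frac{229362 \frac{1}{-191664}}{B{\left(314,-475 \right)}} + \frac{g}{E{\left(-12 \right)} 986}\right) - 230817 = \left(\frac{229362 \frac{1}{-191664}}{314 \left(1 - -221825\right)} + \frac{4761}{\left(-7\right) 986}\right) - 230817 = \left(\frac{229362 \left(- \frac{1}{191664}\right)}{314 \left(1 + 221825\right)} + \frac{4761}{-6902}\right) - 230817 = \left(- \frac{38227}{31944 \cdot 314 \cdot 221826} + 4761 \left(- \frac{1}{6902}\right)\right) - 230817 = \left(- \frac{38227}{31944 \cdot 69653364} - \frac{4761}{6902}\right) - 230817 = \left(\left(- \frac{38227}{31944}\right) \frac{1}{69653364} - \frac{4761}{6902}\right) - 230817 = \left(- \frac{38227}{2225007059616} - \frac{4761}{6902}\right) - 230817 = - \frac{5296629437337265}{7678499362734816} - 230817 = - \frac{1772333484037799361937}{7678499362734816}$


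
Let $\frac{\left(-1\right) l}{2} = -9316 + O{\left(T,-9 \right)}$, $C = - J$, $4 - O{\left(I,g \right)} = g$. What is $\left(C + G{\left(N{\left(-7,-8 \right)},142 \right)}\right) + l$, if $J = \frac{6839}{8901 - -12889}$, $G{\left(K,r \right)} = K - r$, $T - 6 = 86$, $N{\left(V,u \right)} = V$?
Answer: $\frac{402171191}{21790} \approx 18457.0$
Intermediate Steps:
$T = 92$ ($T = 6 + 86 = 92$)
$J = \frac{6839}{21790}$ ($J = \frac{6839}{8901 + 12889} = \frac{6839}{21790} \approx 0.31386$)
$O{\left(I,g \right)} = 4 - g$
$C = - \frac{6839}{21790}$ ($C = \left(-1\right) \frac{6839}{21790} = - \frac{6839}{21790} \approx -0.31386$)
$l = 18606$ ($l = - 2 \left(-9316 + \left(4 - -9\right)\right) = - 2 \left(-9316 + \left(4 + 9\right)\right) = - 2 \left(-9316 + 13\right) = \left(-2\right) \left(-9303\right) = 18606$)
$\left(C + G{\left(N{\left(-7,-8 \right)},142 \right)}\right) + l = \left(- \frac{6839}{21790} - 149\right) + 18606 = - \frac{3253549}{21790} + 18606 = \frac{402171191}{21790}$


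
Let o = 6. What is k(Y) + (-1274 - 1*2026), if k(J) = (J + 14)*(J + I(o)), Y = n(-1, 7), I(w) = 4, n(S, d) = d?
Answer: -3069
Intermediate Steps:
Y = 7
k(J) = (4 + J)*(14 + J) (k(J) = (J + 14)*(J + 4) = (14 + J)*(4 + J) = (4 + J)*(14 + J))
k(Y) + (-1274 - 1*2026) = (56 + 7**2 + 18*7) + (-1274 - 1*2026) = (56 + 49 + 126) + (-1274 - 2026) = 231 - 3300 = -3069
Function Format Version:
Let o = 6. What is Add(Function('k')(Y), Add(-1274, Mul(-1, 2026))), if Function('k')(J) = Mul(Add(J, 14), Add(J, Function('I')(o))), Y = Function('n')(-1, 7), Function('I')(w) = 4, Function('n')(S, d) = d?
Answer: -3069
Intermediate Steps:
Y = 7
Function('k')(J) = Mul(Add(4, J), Add(14, J)) (Function('k')(J) = Mul(Add(J, 14), Add(J, 4)) = Mul(Add(14, J), Add(4, J)) = Mul(Add(4, J), Add(14, J)))
Add(Function('k')(Y), Add(-1274, Mul(-1, 2026))) = Add(Add(56, Pow(7, 2), Mul(18, 7)), Add(-1274, Mul(-1, 2026))) = Add(Add(56, 49, 126), Add(-1274, -2026)) = Add(231, -3300) = -3069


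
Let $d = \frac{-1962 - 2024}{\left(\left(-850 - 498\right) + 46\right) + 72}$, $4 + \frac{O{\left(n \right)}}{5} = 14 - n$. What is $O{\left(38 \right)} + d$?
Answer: $- \frac{84107}{615} \approx -136.76$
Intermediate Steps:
$O{\left(n \right)} = 50 - 5 n$ ($O{\left(n \right)} = -20 + 5 \left(14 - n\right) = -20 - \left(-70 + 5 n\right) = 50 - 5 n$)
$d = \frac{1993}{615}$ ($d = - \frac{3986}{\left(-1348 + 46\right) + 72} = - \frac{3986}{-1302 + 72} = - \frac{3986}{-1230} = \left(-3986\right) \left(- \frac{1}{1230}\right) = \frac{1993}{615} \approx 3.2407$)
$O{\left(38 \right)} + d = \left(50 - 190\right) + \frac{1993}{615} = -140 + \frac{1993}{615} = - \frac{84107}{615}$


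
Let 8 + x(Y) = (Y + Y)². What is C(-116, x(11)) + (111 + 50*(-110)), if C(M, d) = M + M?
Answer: -5621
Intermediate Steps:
x(Y) = -8 + 4*Y² (x(Y) = -8 + (Y + Y)² = -8 + (2*Y)² = -8 + 4*Y²)
C(M, d) = 2*M
C(-116, x(11)) + (111 + 50*(-110)) = 2*(-116) + (111 + 50*(-110)) = -232 + (111 - 5500) = -232 - 5389 = -5621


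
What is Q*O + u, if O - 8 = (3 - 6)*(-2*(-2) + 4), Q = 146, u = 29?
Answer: -2307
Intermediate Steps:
O = -16 (O = 8 + (3 - 6)*(-2*(-2) + 4) = 8 - 3*(4 + 4) = 8 - 3*8 = 8 - 24 = -16)
Q*O + u = 146*(-16) + 29 = -2336 + 29 = -2307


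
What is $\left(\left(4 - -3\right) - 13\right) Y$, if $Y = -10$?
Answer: $60$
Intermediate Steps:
$\left(\left(4 - -3\right) - 13\right) Y = \left(\left(4 - -3\right) - 13\right) \left(-10\right) = \left(\left(4 + 3\right) - 13\right) \left(-10\right) = \left(7 - 13\right) \left(-10\right) = \left(-6\right) \left(-10\right) = 60$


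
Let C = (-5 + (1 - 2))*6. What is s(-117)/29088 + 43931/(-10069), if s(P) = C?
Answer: -35506317/8135752 ≈ -4.3642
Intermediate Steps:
C = -36 (C = (-5 - 1)*6 = -6*6 = -36)
s(P) = -36
s(-117)/29088 + 43931/(-10069) = -36/29088 + 43931/(-10069) = -36*1/29088 + 43931*(-1/10069) = -1/808 - 43931/10069 = -35506317/8135752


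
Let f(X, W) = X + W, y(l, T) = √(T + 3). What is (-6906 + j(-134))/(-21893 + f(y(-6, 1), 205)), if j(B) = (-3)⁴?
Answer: 975/3098 ≈ 0.31472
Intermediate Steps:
y(l, T) = √(3 + T)
f(X, W) = W + X
j(B) = 81
(-6906 + j(-134))/(-21893 + f(y(-6, 1), 205)) = (-6906 + 81)/(-21893 + (205 + √(3 + 1))) = -6825/(-21893 + (205 + √4)) = -6825/(-21893 + (205 + 2)) = -6825/(-21893 + 207) = -6825/(-21686) = -6825*(-1/21686) = 975/3098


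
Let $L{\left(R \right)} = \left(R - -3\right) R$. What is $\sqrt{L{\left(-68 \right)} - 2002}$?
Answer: $\sqrt{2418} \approx 49.173$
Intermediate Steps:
$L{\left(R \right)} = R \left(3 + R\right)$ ($L{\left(R \right)} = \left(R + 3\right) R = \left(3 + R\right) R = R \left(3 + R\right)$)
$\sqrt{L{\left(-68 \right)} - 2002} = \sqrt{- 68 \left(3 - 68\right) - 2002} = \sqrt{\left(-68\right) \left(-65\right) - 2002} = \sqrt{4420 - 2002} = \sqrt{2418}$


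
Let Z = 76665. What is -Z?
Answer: -76665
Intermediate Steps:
-Z = -1*76665 = -76665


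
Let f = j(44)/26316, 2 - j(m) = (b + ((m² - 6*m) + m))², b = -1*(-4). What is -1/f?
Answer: 13158/1479199 ≈ 0.0088954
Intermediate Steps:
b = 4
j(m) = 2 - (4 + m² - 5*m)² (j(m) = 2 - (4 + ((m² - 6*m) + m))² = 2 - (4 + (m² - 5*m))² = 2 - (4 + m² - 5*m)²)
f = -1479199/13158 (f = (2 - (4 + 44² - 5*44)²)/26316 = (2 - (4 + 1936 - 220)²)*(1/26316) = (2 - 1*1720²)*(1/26316) = (2 - 1*2958400)*(1/26316) = (2 - 2958400)*(1/26316) = -2958398*1/26316 = -1479199/13158 ≈ -112.42)
-1/f = -1/(-1479199/13158) = -1*(-13158/1479199) = 13158/1479199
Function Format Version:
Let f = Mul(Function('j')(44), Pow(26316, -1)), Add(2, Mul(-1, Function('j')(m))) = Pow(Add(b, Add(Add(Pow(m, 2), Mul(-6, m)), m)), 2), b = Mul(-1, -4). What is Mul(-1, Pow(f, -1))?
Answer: Rational(13158, 1479199) ≈ 0.0088954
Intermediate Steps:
b = 4
Function('j')(m) = Add(2, Mul(-1, Pow(Add(4, Pow(m, 2), Mul(-5, m)), 2))) (Function('j')(m) = Add(2, Mul(-1, Pow(Add(4, Add(Add(Pow(m, 2), Mul(-6, m)), m)), 2))) = Add(2, Mul(-1, Pow(Add(4, Add(Pow(m, 2), Mul(-5, m))), 2))) = Add(2, Mul(-1, Pow(Add(4, Pow(m, 2), Mul(-5, m)), 2))))
f = Rational(-1479199, 13158) (f = Mul(Add(2, Mul(-1, Pow(Add(4, Pow(44, 2), Mul(-5, 44)), 2))), Pow(26316, -1)) = Mul(Add(2, Mul(-1, Pow(Add(4, 1936, -220), 2))), Rational(1, 26316)) = Mul(Add(2, Mul(-1, Pow(1720, 2))), Rational(1, 26316)) = Mul(Add(2, Mul(-1, 2958400)), Rational(1, 26316)) = Mul(Add(2, -2958400), Rational(1, 26316)) = Mul(-2958398, Rational(1, 26316)) = Rational(-1479199, 13158) ≈ -112.42)
Mul(-1, Pow(f, -1)) = Mul(-1, Pow(Rational(-1479199, 13158), -1)) = Mul(-1, Rational(-13158, 1479199)) = Rational(13158, 1479199)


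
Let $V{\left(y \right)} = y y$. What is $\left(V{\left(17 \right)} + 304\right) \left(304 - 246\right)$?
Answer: $34394$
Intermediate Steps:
$V{\left(y \right)} = y^{2}$
$\left(V{\left(17 \right)} + 304\right) \left(304 - 246\right) = \left(17^{2} + 304\right) \left(304 - 246\right) = \left(289 + 304\right) 58 = 593 \cdot 58 = 34394$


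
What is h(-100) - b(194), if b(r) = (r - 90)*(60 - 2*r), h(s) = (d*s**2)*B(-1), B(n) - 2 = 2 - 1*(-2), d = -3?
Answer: -145888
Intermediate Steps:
B(n) = 6 (B(n) = 2 + (2 - 1*(-2)) = 2 + (2 + 2) = 2 + 4 = 6)
h(s) = -18*s**2 (h(s) = -3*s**2*6 = -18*s**2)
b(r) = (-90 + r)*(60 - 2*r)
h(-100) - b(194) = -18*(-100)**2 - (-5400 - 2*194**2 + 240*194) = -18*10000 - (-5400 - 2*37636 + 46560) = -180000 - (-5400 - 75272 + 46560) = -180000 - 1*(-34112) = -180000 + 34112 = -145888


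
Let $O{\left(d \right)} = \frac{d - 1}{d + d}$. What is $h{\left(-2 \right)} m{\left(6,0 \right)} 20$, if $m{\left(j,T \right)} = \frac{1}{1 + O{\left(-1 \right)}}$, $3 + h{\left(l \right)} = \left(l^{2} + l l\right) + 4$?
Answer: $90$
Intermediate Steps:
$h{\left(l \right)} = 1 + 2 l^{2}$ ($h{\left(l \right)} = -3 + \left(\left(l^{2} + l l\right) + 4\right) = -3 + \left(\left(l^{2} + l^{2}\right) + 4\right) = -3 + \left(2 l^{2} + 4\right) = -3 + \left(4 + 2 l^{2}\right) = 1 + 2 l^{2}$)
$O{\left(d \right)} = \frac{-1 + d}{2 d}$ ($O{\left(d \right)} = \frac{d + \left(-5 + 4\right)}{2 d} = \left(d - 1\right) \frac{1}{2 d} = \left(-1 + d\right) \frac{1}{2 d} = \frac{-1 + d}{2 d}$)
$m{\left(j,T \right)} = \frac{1}{2}$ ($m{\left(j,T \right)} = \frac{1}{1 + \frac{-1 - 1}{2 \left(-1\right)}} = \frac{1}{1 + \frac{1}{2} \left(-1\right) \left(-2\right)} = \frac{1}{1 + 1} = \frac{1}{2}$)
$h{\left(-2 \right)} m{\left(6,0 \right)} 20 = \left(1 + 2 \left(-2\right)^{2}\right) \frac{1}{2} \cdot 20 = \left(1 + 2 \cdot 4\right) \frac{1}{2} \cdot 20 = \left(1 + 8\right) \frac{1}{2} \cdot 20 = 9 \cdot \frac{1}{2} \cdot 20 = \frac{9}{2} \cdot 20 = 90$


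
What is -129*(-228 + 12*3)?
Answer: 24768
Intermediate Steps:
-129*(-228 + 12*3) = -129*(-228 + 36) = -129*(-192) = 24768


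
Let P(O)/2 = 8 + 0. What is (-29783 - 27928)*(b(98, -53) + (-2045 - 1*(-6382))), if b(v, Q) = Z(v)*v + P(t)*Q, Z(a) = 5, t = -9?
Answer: -229632069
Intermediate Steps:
P(O) = 16 (P(O) = 2*(8 + 0) = 2*8 = 16)
b(v, Q) = 5*v + 16*Q
(-29783 - 27928)*(b(98, -53) + (-2045 - 1*(-6382))) = (-29783 - 27928)*((5*98 + 16*(-53)) + (-2045 - 1*(-6382))) = -57711*((490 - 848) + (-2045 + 6382)) = -57711*(-358 + 4337) = -57711*3979 = -229632069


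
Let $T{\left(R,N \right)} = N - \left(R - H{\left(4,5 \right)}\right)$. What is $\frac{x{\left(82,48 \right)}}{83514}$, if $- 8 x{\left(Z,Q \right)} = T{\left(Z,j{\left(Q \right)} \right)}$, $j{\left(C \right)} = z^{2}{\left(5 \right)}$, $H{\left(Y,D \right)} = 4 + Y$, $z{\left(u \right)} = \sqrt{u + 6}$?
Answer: $\frac{21}{222704} \approx 9.4296 \cdot 10^{-5}$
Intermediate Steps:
$z{\left(u \right)} = \sqrt{6 + u}$
$j{\left(C \right)} = 11$ ($j{\left(C \right)} = \left(\sqrt{6 + 5}\right)^{2} = \left(\sqrt{11}\right)^{2} = 11$)
$T{\left(R,N \right)} = 8 + N - R$ ($T{\left(R,N \right)} = N - \left(-8 + R\right) = 8 + N - R$)
$x{\left(Z,Q \right)} = - \frac{19}{8} + \frac{Z}{8}$ ($x{\left(Z,Q \right)} = - \frac{8 + 11 - Z}{8} = - \frac{19 - Z}{8} = - \frac{19}{8} + \frac{Z}{8}$)
$\frac{x{\left(82,48 \right)}}{83514} = \frac{- \frac{19}{8} + \frac{1}{8} \cdot 82}{83514} = \left(- \frac{19}{8} + \frac{41}{4}\right) \frac{1}{83514} = \frac{63}{8} \cdot \frac{1}{83514} = \frac{21}{222704}$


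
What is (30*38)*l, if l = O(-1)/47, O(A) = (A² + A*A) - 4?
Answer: -2280/47 ≈ -48.511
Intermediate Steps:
O(A) = -4 + 2*A² (O(A) = (A² + A²) - 4 = 2*A² - 4 = -4 + 2*A²)
l = -2/47 (l = (-4 + 2*(-1)²)/47 = (-4 + 2*1)*(1/47) = (-4 + 2)*(1/47) = -2*1/47 = -2/47 ≈ -0.042553)
(30*38)*l = (30*38)*(-2/47) = 1140*(-2/47) = -2280/47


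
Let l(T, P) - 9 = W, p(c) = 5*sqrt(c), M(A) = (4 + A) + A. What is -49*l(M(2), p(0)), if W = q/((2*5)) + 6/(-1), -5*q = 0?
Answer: -147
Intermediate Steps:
q = 0 (q = -1/5*0 = 0)
M(A) = 4 + 2*A
W = -6 (W = 0/((2*5)) + 6/(-1) = 0/10 + 6*(-1) = 0*(1/10) - 6 = 0 - 6 = -6)
l(T, P) = 3 (l(T, P) = 9 - 6 = 3)
-49*l(M(2), p(0)) = -49*3 = -147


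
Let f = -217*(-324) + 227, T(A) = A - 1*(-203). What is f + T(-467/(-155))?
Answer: 10964857/155 ≈ 70741.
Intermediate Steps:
T(A) = 203 + A (T(A) = A + 203 = 203 + A)
f = 70535 (f = 70308 + 227 = 70535)
f + T(-467/(-155)) = 70535 + (203 - 467/(-155)) = 70535 + (203 - 467*(-1/155)) = 70535 + (203 + 467/155) = 70535 + 31932/155 = 10964857/155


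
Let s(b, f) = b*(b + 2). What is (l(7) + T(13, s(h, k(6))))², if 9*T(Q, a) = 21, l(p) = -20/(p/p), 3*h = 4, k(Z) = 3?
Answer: 2809/9 ≈ 312.11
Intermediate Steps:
h = 4/3 (h = (⅓)*4 = 4/3 ≈ 1.3333)
l(p) = -20 (l(p) = -20/1 = -20*1 = -20)
s(b, f) = b*(2 + b)
T(Q, a) = 7/3 (T(Q, a) = (⅑)*21 = 7/3)
(l(7) + T(13, s(h, k(6))))² = (-20 + 7/3)² = (-53/3)² = 2809/9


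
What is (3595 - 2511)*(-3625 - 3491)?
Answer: -7713744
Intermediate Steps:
(3595 - 2511)*(-3625 - 3491) = 1084*(-7116) = -7713744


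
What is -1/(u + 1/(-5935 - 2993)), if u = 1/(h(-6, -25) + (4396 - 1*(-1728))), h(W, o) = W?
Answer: -27310752/1405 ≈ -19438.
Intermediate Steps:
u = 1/6118 (u = 1/(-6 + (4396 - 1*(-1728))) = 1/(-6 + (4396 + 1728)) = 1/(-6 + 6124) = 1/6118 ≈ 0.00016345)
-1/(u + 1/(-5935 - 2993)) = -1/(1/6118 + 1/(-5935 - 2993)) = -1/(1/6118 + 1/(-8928)) = -1/(1/6118 - 1/8928) = -1/1405/27310752 = -1*27310752/1405 = -27310752/1405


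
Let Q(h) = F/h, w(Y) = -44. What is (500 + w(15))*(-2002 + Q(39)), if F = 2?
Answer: -11867552/13 ≈ -9.1289e+5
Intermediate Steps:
Q(h) = 2/h
(500 + w(15))*(-2002 + Q(39)) = (500 - 44)*(-2002 + 2/39) = 456*(-2002 + 2*(1/39)) = 456*(-2002 + 2/39) = 456*(-78076/39) = -11867552/13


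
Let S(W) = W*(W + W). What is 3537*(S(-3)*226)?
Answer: 14388516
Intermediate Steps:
S(W) = 2*W**2 (S(W) = W*(2*W) = 2*W**2)
3537*(S(-3)*226) = 3537*((2*(-3)**2)*226) = 3537*((2*9)*226) = 3537*(18*226) = 3537*4068 = 14388516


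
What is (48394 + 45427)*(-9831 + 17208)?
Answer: 692117517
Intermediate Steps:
(48394 + 45427)*(-9831 + 17208) = 93821*7377 = 692117517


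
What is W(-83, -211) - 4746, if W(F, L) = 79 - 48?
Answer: -4715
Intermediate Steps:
W(F, L) = 31
W(-83, -211) - 4746 = 31 - 4746 = -4715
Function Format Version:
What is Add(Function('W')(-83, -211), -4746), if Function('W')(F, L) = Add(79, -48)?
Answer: -4715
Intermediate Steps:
Function('W')(F, L) = 31
Add(Function('W')(-83, -211), -4746) = Add(31, -4746) = -4715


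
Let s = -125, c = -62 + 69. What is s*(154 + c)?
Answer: -20125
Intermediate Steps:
c = 7
s*(154 + c) = -125*(154 + 7) = -125*161 = -20125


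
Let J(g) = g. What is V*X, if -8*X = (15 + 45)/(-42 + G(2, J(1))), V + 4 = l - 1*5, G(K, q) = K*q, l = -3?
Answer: -9/4 ≈ -2.2500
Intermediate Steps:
V = -12 (V = -4 + (-3 - 1*5) = -4 + (-3 - 5) = -4 - 8 = -12)
X = 3/16 (X = -(15 + 45)/(8*(-42 + 2*1)) = -15/(2*(-42 + 2)) = -15/(2*(-40)) = -15*(-1)/(2*40) = -⅛*(-3/2) = 3/16 ≈ 0.18750)
V*X = -12*3/16 = -9/4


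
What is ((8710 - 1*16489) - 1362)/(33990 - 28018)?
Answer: -9141/5972 ≈ -1.5306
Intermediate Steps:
((8710 - 1*16489) - 1362)/(33990 - 28018) = ((8710 - 16489) - 1362)/5972 = (-7779 - 1362)*(1/5972) = -9141*1/5972 = -9141/5972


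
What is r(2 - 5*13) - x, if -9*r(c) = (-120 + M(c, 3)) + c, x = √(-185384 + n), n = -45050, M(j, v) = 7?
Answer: 176/9 - 29*I*√274 ≈ 19.556 - 480.04*I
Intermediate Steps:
x = 29*I*√274 (x = √(-185384 - 45050) = √(-230434) = 29*I*√274 ≈ 480.04*I)
r(c) = 113/9 - c/9 (r(c) = -((-120 + 7) + c)/9 = -(-113 + c)/9 = 113/9 - c/9)
r(2 - 5*13) - x = (113/9 - (2 - 5*13)/9) - 29*I*√274 = (113/9 - (2 - 65)/9) - 29*I*√274 = (113/9 - ⅑*(-63)) - 29*I*√274 = (113/9 + 7) - 29*I*√274 = 176/9 - 29*I*√274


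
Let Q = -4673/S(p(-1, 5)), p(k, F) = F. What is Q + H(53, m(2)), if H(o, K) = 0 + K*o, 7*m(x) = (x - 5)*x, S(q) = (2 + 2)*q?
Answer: -39071/140 ≈ -279.08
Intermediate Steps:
S(q) = 4*q
m(x) = x*(-5 + x)/7 (m(x) = ((x - 5)*x)/7 = ((-5 + x)*x)/7 = (x*(-5 + x))/7 = x*(-5 + x)/7)
Q = -4673/20 (Q = -4673/(4*5) = -4673/20 ≈ -233.65)
H(o, K) = K*o
Q + H(53, m(2)) = -4673/20 + ((⅐)*2*(-5 + 2))*53 = -4673/20 + ((⅐)*2*(-3))*53 = -4673/20 - 6/7*53 = -4673/20 - 318/7 = -39071/140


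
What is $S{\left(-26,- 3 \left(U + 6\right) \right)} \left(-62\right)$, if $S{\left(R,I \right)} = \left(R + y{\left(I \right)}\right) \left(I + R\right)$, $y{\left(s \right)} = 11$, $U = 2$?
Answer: $-46500$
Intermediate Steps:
$S{\left(R,I \right)} = \left(11 + R\right) \left(I + R\right)$ ($S{\left(R,I \right)} = \left(R + 11\right) \left(I + R\right) = \left(11 + R\right) \left(I + R\right)$)
$S{\left(-26,- 3 \left(U + 6\right) \right)} \left(-62\right) = \left(\left(-26\right)^{2} + 11 \left(- 3 \left(2 + 6\right)\right) + 11 \left(-26\right) + - 3 \left(2 + 6\right) \left(-26\right)\right) \left(-62\right) = \left(676 + 11 \left(\left(-3\right) 8\right) - 286 + \left(-3\right) 8 \left(-26\right)\right) \left(-62\right) = \left(676 + 11 \left(-24\right) - 286 - -624\right) \left(-62\right) = \left(676 - 264 - 286 + 624\right) \left(-62\right) = 750 \left(-62\right) = -46500$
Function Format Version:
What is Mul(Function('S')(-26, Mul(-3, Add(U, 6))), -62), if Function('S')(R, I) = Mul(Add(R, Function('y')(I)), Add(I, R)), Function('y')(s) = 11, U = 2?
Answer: -46500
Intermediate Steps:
Function('S')(R, I) = Mul(Add(11, R), Add(I, R)) (Function('S')(R, I) = Mul(Add(R, 11), Add(I, R)) = Mul(Add(11, R), Add(I, R)))
Mul(Function('S')(-26, Mul(-3, Add(U, 6))), -62) = Mul(Add(Pow(-26, 2), Mul(11, Mul(-3, Add(2, 6))), Mul(11, -26), Mul(Mul(-3, Add(2, 6)), -26)), -62) = Mul(Add(676, Mul(11, Mul(-3, 8)), -286, Mul(Mul(-3, 8), -26)), -62) = Mul(Add(676, Mul(11, -24), -286, Mul(-24, -26)), -62) = Mul(Add(676, -264, -286, 624), -62) = Mul(750, -62) = -46500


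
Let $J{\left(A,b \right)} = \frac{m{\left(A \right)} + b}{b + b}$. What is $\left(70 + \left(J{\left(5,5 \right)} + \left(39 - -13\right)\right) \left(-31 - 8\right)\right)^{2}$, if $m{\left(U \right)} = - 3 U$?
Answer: $3682561$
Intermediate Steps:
$J{\left(A,b \right)} = \frac{b - 3 A}{2 b}$ ($J{\left(A,b \right)} = \frac{- 3 A + b}{b + b} = \frac{b - 3 A}{2 b}$)
$\left(70 + \left(J{\left(5,5 \right)} + \left(39 - -13\right)\right) \left(-31 - 8\right)\right)^{2} = \left(70 + \left(\frac{5 - 15}{2 \cdot 5} + \left(39 - -13\right)\right) \left(-31 - 8\right)\right)^{2} = \left(70 + \left(\frac{1}{2} \cdot \frac{1}{5} \left(5 - 15\right) + \left(39 + 13\right)\right) \left(-39\right)\right)^{2} = \left(70 + \left(\frac{1}{2} \cdot \frac{1}{5} \left(-10\right) + 52\right) \left(-39\right)\right)^{2} = \left(70 + \left(-1 + 52\right) \left(-39\right)\right)^{2} = \left(70 + 51 \left(-39\right)\right)^{2} = \left(70 - 1989\right)^{2} = \left(-1919\right)^{2} = 3682561$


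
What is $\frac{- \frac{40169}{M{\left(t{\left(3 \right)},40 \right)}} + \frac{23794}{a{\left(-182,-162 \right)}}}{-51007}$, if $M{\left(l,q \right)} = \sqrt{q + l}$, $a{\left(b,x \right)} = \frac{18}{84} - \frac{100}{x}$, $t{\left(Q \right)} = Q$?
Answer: $- \frac{26982396}{48099601} + \frac{40169 \sqrt{43}}{2193301} \approx -0.44087$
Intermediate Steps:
$a{\left(b,x \right)} = \frac{3}{14} - \frac{100}{x}$ ($a{\left(b,x \right)} = 18 \cdot \frac{1}{84} - \frac{100}{x} = \frac{3}{14} - \frac{100}{x}$)
$M{\left(l,q \right)} = \sqrt{l + q}$
$\frac{- \frac{40169}{M{\left(t{\left(3 \right)},40 \right)}} + \frac{23794}{a{\left(-182,-162 \right)}}}{-51007} = \frac{- \frac{40169}{\sqrt{3 + 40}} + \frac{23794}{\frac{3}{14} - \frac{100}{-162}}}{-51007} = \left(- \frac{40169}{\sqrt{43}} + \frac{23794}{\frac{3}{14} - - \frac{50}{81}}\right) \left(- \frac{1}{51007}\right) = \left(- 40169 \frac{\sqrt{43}}{43} + \frac{23794}{\frac{3}{14} + \frac{50}{81}}\right) \left(- \frac{1}{51007}\right) = \left(- \frac{40169 \sqrt{43}}{43} + \frac{23794}{\frac{943}{1134}}\right) \left(- \frac{1}{51007}\right) = \left(- \frac{40169 \sqrt{43}}{43} + 23794 \cdot \frac{1134}{943}\right) \left(- \frac{1}{51007}\right) = \left(- \frac{40169 \sqrt{43}}{43} + \frac{26982396}{943}\right) \left(- \frac{1}{51007}\right) = \left(\frac{26982396}{943} - \frac{40169 \sqrt{43}}{43}\right) \left(- \frac{1}{51007}\right) = - \frac{26982396}{48099601} + \frac{40169 \sqrt{43}}{2193301}$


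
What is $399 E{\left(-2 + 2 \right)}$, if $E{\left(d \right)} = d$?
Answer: $0$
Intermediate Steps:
$399 E{\left(-2 + 2 \right)} = 399 \left(-2 + 2\right) = 399 \cdot 0 = 0$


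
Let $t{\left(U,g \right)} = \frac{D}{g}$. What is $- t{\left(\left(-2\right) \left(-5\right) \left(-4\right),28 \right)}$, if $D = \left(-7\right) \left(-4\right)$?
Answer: $-1$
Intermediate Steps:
$D = 28$
$t{\left(U,g \right)} = \frac{28}{g}$
$- t{\left(\left(-2\right) \left(-5\right) \left(-4\right),28 \right)} = - \frac{28}{28} = \left(-1\right) 1 = -1$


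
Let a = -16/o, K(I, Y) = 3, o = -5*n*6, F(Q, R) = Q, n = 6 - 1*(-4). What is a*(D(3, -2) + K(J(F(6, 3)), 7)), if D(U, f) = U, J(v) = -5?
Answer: 8/25 ≈ 0.32000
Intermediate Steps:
n = 10 (n = 6 + 4 = 10)
o = -300 (o = -5*10*6 = -50*6 = -300)
a = 4/75 (a = -16/(-300) = -16*(-1/300) = 4/75 ≈ 0.053333)
a*(D(3, -2) + K(J(F(6, 3)), 7)) = 4*(3 + 3)/75 = (4/75)*6 = 8/25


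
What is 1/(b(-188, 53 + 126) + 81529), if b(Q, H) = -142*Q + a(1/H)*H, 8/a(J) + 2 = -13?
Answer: 15/1621943 ≈ 9.2482e-6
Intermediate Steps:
a(J) = -8/15 (a(J) = 8/(-2 - 13) = 8/(-15) = 8*(-1/15) = -8/15)
b(Q, H) = -142*Q - 8*H/15
1/(b(-188, 53 + 126) + 81529) = 1/((-142*(-188) - 8*(53 + 126)/15) + 81529) = 1/((26696 - 8/15*179) + 81529) = 1/((26696 - 1432/15) + 81529) = 1/(399008/15 + 81529) = 1/(1621943/15) = 15/1621943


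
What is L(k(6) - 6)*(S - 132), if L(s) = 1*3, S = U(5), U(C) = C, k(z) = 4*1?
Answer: -381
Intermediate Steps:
k(z) = 4
S = 5
L(s) = 3
L(k(6) - 6)*(S - 132) = 3*(5 - 132) = 3*(-127) = -381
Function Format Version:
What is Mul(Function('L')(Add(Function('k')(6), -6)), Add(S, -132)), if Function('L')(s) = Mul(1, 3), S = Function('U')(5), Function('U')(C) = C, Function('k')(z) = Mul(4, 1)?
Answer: -381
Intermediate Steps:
Function('k')(z) = 4
S = 5
Function('L')(s) = 3
Mul(Function('L')(Add(Function('k')(6), -6)), Add(S, -132)) = Mul(3, Add(5, -132)) = Mul(3, -127) = -381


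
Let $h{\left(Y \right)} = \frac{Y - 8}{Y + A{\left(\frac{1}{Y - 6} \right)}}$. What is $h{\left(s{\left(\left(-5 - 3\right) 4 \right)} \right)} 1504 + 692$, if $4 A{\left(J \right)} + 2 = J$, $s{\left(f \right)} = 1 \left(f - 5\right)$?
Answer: $\frac{16105052}{6451} \approx 2496.5$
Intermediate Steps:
$s{\left(f \right)} = -5 + f$ ($s{\left(f \right)} = 1 \left(-5 + f\right) = -5 + f$)
$A{\left(J \right)} = - \frac{1}{2} + \frac{J}{4}$
$h{\left(Y \right)} = \frac{-8 + Y}{- \frac{1}{2} + Y + \frac{1}{4 \left(-6 + Y\right)}}$ ($h{\left(Y \right)} = \frac{Y - 8}{Y - \left(\frac{1}{2} - \frac{1}{4 \left(Y - 6\right)}\right)} = \frac{-8 + Y}{Y - \left(\frac{1}{2} - \frac{1}{4 \left(-6 + Y\right)}\right)} = \frac{-8 + Y}{- \frac{1}{2} + Y + \frac{1}{4 \left(-6 + Y\right)}}$)
$h{\left(s{\left(\left(-5 - 3\right) 4 \right)} \right)} 1504 + 692 = \frac{4 \left(-8 + \left(-5 + \left(-5 - 3\right) 4\right)\right) \left(-6 + \left(-5 + \left(-5 - 3\right) 4\right)\right)}{1 + 2 \left(-1 + 2 \left(-5 + \left(-5 - 3\right) 4\right)\right) \left(-6 + \left(-5 + \left(-5 - 3\right) 4\right)\right)} 1504 + 692 = \frac{4 \left(-8 - 37\right) \left(-6 - 37\right)}{1 + 2 \left(-1 + 2 \left(-5 - 32\right)\right) \left(-6 - 37\right)} 1504 + 692 = \frac{4 \left(-8 - 37\right) \left(-6 - 37\right)}{1 + 2 \left(-1 + 2 \left(-37\right)\right) \left(-6 - 37\right)} 1504 + 692 = 4 \frac{1}{1 + 2 \left(-1 - 74\right) \left(-43\right)} \left(-45\right) \left(-43\right) 1504 + 692 = 4 \frac{1}{1 + 2 \left(-75\right) \left(-43\right)} \left(-45\right) \left(-43\right) 1504 + 692 = 4 \frac{1}{1 + 6450} \left(-45\right) \left(-43\right) 1504 + 692 = 4 \cdot \frac{1}{6451} \left(-45\right) \left(-43\right) 1504 + 692 = \frac{7740}{6451} \cdot 1504 + 692 = \frac{11640960}{6451} + 692 = \frac{16105052}{6451}$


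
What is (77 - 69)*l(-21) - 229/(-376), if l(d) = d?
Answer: -62939/376 ≈ -167.39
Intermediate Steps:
(77 - 69)*l(-21) - 229/(-376) = (77 - 69)*(-21) - 229/(-376) = 8*(-21) - 229*(-1/376) = -168 + 229/376 = -62939/376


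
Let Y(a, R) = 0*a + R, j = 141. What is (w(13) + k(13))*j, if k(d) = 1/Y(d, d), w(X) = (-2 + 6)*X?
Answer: 95457/13 ≈ 7342.8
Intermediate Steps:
Y(a, R) = R (Y(a, R) = 0 + R = R)
w(X) = 4*X
k(d) = 1/d
(w(13) + k(13))*j = (4*13 + 1/13)*141 = (52 + 1/13)*141 = (677/13)*141 = 95457/13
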